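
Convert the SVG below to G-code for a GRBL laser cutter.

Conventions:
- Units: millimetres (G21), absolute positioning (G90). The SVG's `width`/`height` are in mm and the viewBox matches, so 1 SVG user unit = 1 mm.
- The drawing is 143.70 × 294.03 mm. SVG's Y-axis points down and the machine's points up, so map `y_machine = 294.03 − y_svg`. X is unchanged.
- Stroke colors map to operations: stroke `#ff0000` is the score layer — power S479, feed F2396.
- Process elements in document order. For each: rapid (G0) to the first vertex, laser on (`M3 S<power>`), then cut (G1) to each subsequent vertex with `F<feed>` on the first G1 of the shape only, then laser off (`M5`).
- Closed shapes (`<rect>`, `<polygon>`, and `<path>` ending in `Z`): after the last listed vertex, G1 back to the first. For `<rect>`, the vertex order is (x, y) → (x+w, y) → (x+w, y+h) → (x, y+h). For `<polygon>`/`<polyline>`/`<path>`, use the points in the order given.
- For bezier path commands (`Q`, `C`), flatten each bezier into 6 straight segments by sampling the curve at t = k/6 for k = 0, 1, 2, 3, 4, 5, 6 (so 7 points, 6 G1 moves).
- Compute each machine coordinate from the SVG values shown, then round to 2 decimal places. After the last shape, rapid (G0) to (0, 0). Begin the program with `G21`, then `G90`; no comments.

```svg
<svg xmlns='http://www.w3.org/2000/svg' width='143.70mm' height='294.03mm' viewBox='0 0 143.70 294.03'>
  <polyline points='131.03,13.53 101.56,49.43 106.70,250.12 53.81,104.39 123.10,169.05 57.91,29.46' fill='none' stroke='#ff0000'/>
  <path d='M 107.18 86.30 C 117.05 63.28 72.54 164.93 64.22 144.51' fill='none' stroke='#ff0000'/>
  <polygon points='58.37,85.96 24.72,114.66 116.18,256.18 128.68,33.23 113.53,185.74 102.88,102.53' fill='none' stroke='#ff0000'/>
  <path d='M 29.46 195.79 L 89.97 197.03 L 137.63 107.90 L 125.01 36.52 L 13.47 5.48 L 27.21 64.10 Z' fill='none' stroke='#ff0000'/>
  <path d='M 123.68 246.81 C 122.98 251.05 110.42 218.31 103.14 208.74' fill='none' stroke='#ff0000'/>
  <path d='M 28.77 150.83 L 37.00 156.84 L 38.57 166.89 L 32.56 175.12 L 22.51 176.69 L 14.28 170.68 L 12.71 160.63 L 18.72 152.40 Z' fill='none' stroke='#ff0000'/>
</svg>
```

Since the viewBox matches the mm dimensions, user units are millimetres directly. The only transform is the Y-flip y_m = 294.03 − y_svg.

Shape 1 is a open polyline drawn with `<polyline>`. Its stroke #ff0000 means score at S479, F2396. After flipping Y the toolpath is (131.03,280.50) → (101.56,244.60) → (106.70,43.91) → (53.81,189.64) → (123.10,124.98) → (57.91,264.57).

Shape 2 is a cubic bezier drawn with `<path>`. Its stroke #ff0000 means score at S479, F2396. After flipping Y the toolpath is (107.18,207.73) → (108.00,209.99) → (102.28,198.33) → (92.52,179.60) → (81.25,160.65) → (70.98,148.34) → (64.22,149.52).

Shape 3 is a closed polygon drawn with `<polygon>`. Its stroke #ff0000 means score at S479, F2396. After flipping Y the toolpath is (58.37,208.07) → (24.72,179.37) → (116.18,37.85) → (128.68,260.80) → (113.53,108.29) → (102.88,191.50) → (58.37,208.07), returning to the start.

Shape 4 is a closed polygon drawn with `<path>`. Its stroke #ff0000 means score at S479, F2396. After flipping Y the toolpath is (29.46,98.24) → (89.97,97.00) → (137.63,186.13) → (125.01,257.51) → (13.47,288.55) → (27.21,229.93) → (29.46,98.24), returning to the start.

Shape 5 is a cubic bezier drawn with `<path>`. Its stroke #ff0000 means score at S479, F2396. After flipping Y the toolpath is (123.68,47.22) → (122.42,47.90) → (119.66,53.08) → (115.88,61.08) → (111.55,70.22) → (107.14,78.85) → (103.14,85.29).

Shape 6 is a regular polygon drawn with `<path>`. Its stroke #ff0000 means score at S479, F2396. After flipping Y the toolpath is (28.77,143.20) → (37.00,137.19) → (38.57,127.14) → (32.56,118.91) → (22.51,117.34) → (14.28,123.35) → (12.71,133.40) → (18.72,141.63) → (28.77,143.20), returning to the start.

G21
G90
G0 X131.03 Y280.50
M3 S479
G1 X101.56 Y244.60 F2396
G1 X106.70 Y43.91
G1 X53.81 Y189.64
G1 X123.10 Y124.98
G1 X57.91 Y264.57
M5
G0 X107.18 Y207.73
M3 S479
G1 X108.00 Y209.99 F2396
G1 X102.28 Y198.33
G1 X92.52 Y179.60
G1 X81.25 Y160.65
G1 X70.98 Y148.34
G1 X64.22 Y149.52
M5
G0 X58.37 Y208.07
M3 S479
G1 X24.72 Y179.37 F2396
G1 X116.18 Y37.85
G1 X128.68 Y260.80
G1 X113.53 Y108.29
G1 X102.88 Y191.50
G1 X58.37 Y208.07
M5
G0 X29.46 Y98.24
M3 S479
G1 X89.97 Y97.00 F2396
G1 X137.63 Y186.13
G1 X125.01 Y257.51
G1 X13.47 Y288.55
G1 X27.21 Y229.93
G1 X29.46 Y98.24
M5
G0 X123.68 Y47.22
M3 S479
G1 X122.42 Y47.90 F2396
G1 X119.66 Y53.08
G1 X115.88 Y61.08
G1 X111.55 Y70.22
G1 X107.14 Y78.85
G1 X103.14 Y85.29
M5
G0 X28.77 Y143.20
M3 S479
G1 X37.00 Y137.19 F2396
G1 X38.57 Y127.14
G1 X32.56 Y118.91
G1 X22.51 Y117.34
G1 X14.28 Y123.35
G1 X12.71 Y133.40
G1 X18.72 Y141.63
G1 X28.77 Y143.20
M5
G0 X0.00 Y0.00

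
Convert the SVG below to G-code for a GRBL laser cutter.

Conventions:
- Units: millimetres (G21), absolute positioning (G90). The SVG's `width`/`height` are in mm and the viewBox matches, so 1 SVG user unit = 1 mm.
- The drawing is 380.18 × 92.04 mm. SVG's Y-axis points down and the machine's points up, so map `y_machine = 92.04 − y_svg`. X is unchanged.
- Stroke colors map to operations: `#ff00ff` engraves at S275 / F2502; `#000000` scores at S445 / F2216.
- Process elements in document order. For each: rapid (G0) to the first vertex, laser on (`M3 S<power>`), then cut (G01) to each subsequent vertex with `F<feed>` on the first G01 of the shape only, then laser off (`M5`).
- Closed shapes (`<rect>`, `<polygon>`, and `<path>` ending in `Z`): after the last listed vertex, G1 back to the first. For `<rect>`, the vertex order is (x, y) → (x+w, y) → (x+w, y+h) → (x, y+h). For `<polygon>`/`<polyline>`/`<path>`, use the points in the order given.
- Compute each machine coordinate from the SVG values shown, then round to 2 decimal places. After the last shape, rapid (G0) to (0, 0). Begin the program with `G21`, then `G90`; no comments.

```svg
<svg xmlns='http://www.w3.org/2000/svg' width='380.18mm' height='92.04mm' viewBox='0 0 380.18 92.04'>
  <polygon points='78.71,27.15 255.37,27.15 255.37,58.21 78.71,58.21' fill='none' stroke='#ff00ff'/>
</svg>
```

Since the viewBox matches the mm dimensions, user units are millimetres directly. The only transform is the Y-flip y_m = 92.04 − y_svg.

Shape 1 is a rectangle drawn with `<polygon>`. Its stroke #ff00ff means engrave at S275, F2502. After flipping Y the toolpath is (78.71,64.89) → (255.37,64.89) → (255.37,33.83) → (78.71,33.83) → (78.71,64.89), returning to the start.

G21
G90
G0 X78.71 Y64.89
M3 S275
G01 X255.37 Y64.89 F2502
G01 X255.37 Y33.83
G01 X78.71 Y33.83
G01 X78.71 Y64.89
M5
G0 X0.00 Y0.00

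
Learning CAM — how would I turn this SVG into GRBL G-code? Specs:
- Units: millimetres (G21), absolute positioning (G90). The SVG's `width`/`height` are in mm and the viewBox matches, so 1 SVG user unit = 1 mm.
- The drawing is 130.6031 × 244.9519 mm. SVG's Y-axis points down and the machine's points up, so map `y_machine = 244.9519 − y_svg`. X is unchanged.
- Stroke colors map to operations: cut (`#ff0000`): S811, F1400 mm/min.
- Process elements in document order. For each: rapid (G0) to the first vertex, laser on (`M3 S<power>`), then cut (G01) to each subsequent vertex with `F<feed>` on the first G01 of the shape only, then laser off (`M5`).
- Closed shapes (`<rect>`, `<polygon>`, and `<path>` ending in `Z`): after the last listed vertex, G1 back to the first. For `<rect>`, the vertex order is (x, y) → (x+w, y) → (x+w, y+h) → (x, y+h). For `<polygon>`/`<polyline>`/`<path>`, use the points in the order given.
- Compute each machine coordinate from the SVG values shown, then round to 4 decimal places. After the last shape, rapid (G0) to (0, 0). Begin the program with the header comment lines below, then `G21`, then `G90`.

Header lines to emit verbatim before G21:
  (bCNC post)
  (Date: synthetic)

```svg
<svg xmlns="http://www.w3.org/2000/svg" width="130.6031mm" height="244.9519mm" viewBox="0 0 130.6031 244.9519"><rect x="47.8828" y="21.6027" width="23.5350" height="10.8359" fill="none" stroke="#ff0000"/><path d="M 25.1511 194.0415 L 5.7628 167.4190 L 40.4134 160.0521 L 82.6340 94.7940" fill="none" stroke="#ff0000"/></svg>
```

(bCNC post)
(Date: synthetic)
G21
G90
G0 X47.8828 Y223.3492
M3 S811
G01 X71.4178 Y223.3492 F1400
G01 X71.4178 Y212.5133
G01 X47.8828 Y212.5133
G01 X47.8828 Y223.3492
M5
G0 X25.1511 Y50.9104
M3 S811
G01 X5.7628 Y77.5329 F1400
G01 X40.4134 Y84.8998
G01 X82.6340 Y150.1579
M5
G0 X0.0000 Y0.0000

1 u = 1 mm; y_m = 244.9519 − y.

[1] `<rect>` rectangle, #ff0000→cut S811 F1400: (47.8828,223.3492) → (71.4178,223.3492) → (71.4178,212.5133) → (47.8828,212.5133) → (47.8828,223.3492) (closed)

[2] `<path>` open polyline, #ff0000→cut S811 F1400: (25.1511,50.9104) → (5.7628,77.5329) → (40.4134,84.8998) → (82.6340,150.1579)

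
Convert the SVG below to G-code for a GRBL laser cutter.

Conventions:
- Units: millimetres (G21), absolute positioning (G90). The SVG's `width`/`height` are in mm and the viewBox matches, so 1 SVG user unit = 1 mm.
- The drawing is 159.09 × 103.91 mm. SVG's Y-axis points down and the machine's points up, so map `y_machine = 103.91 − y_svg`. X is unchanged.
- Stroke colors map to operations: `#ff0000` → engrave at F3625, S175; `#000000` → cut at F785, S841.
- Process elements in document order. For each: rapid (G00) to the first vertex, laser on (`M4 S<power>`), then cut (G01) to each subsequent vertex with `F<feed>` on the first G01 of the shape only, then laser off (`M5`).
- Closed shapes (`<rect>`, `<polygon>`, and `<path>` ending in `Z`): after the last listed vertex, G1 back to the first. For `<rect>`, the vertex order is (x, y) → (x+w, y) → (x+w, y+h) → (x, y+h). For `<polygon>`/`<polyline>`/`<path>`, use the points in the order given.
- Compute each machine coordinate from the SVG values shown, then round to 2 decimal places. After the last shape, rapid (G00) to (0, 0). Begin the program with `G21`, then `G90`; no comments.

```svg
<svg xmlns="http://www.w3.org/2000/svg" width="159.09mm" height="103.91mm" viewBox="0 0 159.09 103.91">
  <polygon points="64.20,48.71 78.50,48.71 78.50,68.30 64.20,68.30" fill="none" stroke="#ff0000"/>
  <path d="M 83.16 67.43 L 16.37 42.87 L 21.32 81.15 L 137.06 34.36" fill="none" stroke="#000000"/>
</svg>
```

1 u = 1 mm; y_m = 103.91 − y.

[1] `<polygon>` rectangle, #ff0000→engrave S175 F3625: (64.20,55.20) → (78.50,55.20) → (78.50,35.61) → (64.20,35.61) → (64.20,55.20) (closed)

[2] `<path>` open polyline, #000000→cut S841 F785: (83.16,36.48) → (16.37,61.04) → (21.32,22.76) → (137.06,69.55)

G21
G90
G00 X64.20 Y55.20
M4 S175
G01 X78.50 Y55.20 F3625
G01 X78.50 Y35.61
G01 X64.20 Y35.61
G01 X64.20 Y55.20
M5
G00 X83.16 Y36.48
M4 S841
G01 X16.37 Y61.04 F785
G01 X21.32 Y22.76
G01 X137.06 Y69.55
M5
G00 X0.00 Y0.00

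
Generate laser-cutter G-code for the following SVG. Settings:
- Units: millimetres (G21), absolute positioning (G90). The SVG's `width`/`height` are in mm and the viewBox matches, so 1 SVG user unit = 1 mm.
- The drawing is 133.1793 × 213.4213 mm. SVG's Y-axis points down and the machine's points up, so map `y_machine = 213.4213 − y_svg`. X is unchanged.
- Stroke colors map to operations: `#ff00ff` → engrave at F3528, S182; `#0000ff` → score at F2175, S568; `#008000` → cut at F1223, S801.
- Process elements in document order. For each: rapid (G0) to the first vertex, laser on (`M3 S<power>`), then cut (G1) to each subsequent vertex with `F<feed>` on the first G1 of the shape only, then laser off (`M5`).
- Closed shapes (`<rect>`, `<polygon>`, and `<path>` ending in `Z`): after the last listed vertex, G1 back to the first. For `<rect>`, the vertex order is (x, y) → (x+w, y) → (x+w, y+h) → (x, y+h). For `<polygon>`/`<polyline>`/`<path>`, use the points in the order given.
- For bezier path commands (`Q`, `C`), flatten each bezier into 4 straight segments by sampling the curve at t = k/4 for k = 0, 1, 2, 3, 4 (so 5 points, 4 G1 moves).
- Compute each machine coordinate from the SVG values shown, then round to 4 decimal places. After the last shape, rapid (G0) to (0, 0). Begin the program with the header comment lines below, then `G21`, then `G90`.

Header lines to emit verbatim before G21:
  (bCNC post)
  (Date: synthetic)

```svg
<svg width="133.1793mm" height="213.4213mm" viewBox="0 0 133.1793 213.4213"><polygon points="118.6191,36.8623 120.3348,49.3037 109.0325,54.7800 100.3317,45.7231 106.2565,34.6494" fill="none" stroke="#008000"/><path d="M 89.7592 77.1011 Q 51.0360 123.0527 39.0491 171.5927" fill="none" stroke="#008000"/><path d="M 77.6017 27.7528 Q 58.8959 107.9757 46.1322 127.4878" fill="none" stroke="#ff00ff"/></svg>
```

(bCNC post)
(Date: synthetic)
G21
G90
G0 X118.6191 Y176.5590
M3 S801
G1 X120.3348 Y164.1176 F1223
G1 X109.0325 Y158.6413
G1 X100.3317 Y167.6982
G1 X106.2565 Y178.7719
G1 X118.6191 Y176.5590
M5
G0 X89.7592 Y136.3202
M3 S801
G1 X72.0686 Y113.1826 F1223
G1 X57.7201 Y89.7215
G1 X46.7136 Y65.9368
G1 X39.0491 Y41.8286
M5
G0 X77.6017 Y185.6685
M3 S182
G1 X68.6202 Y149.3515 F3528
G1 X60.3814 Y120.6233
G1 X52.8854 Y99.4840
G1 X46.1322 Y85.9335
M5
G0 X0.0000 Y0.0000

1 u = 1 mm; y_m = 213.4213 − y.

[1] `<polygon>` regular polygon, #008000→cut S801 F1223: (118.6191,176.5590) → (120.3348,164.1176) → (109.0325,158.6413) → (100.3317,167.6982) → (106.2565,178.7719) → (118.6191,176.5590) (closed)

[2] `<path>` quadratic bezier, #008000→cut S801 F1223: (89.7592,136.3202) → (72.0686,113.1826) → (57.7201,89.7215) → (46.7136,65.9368) → (39.0491,41.8286)

[3] `<path>` quadratic bezier, #ff00ff→engrave S182 F3528: (77.6017,185.6685) → (68.6202,149.3515) → (60.3814,120.6233) → (52.8854,99.4840) → (46.1322,85.9335)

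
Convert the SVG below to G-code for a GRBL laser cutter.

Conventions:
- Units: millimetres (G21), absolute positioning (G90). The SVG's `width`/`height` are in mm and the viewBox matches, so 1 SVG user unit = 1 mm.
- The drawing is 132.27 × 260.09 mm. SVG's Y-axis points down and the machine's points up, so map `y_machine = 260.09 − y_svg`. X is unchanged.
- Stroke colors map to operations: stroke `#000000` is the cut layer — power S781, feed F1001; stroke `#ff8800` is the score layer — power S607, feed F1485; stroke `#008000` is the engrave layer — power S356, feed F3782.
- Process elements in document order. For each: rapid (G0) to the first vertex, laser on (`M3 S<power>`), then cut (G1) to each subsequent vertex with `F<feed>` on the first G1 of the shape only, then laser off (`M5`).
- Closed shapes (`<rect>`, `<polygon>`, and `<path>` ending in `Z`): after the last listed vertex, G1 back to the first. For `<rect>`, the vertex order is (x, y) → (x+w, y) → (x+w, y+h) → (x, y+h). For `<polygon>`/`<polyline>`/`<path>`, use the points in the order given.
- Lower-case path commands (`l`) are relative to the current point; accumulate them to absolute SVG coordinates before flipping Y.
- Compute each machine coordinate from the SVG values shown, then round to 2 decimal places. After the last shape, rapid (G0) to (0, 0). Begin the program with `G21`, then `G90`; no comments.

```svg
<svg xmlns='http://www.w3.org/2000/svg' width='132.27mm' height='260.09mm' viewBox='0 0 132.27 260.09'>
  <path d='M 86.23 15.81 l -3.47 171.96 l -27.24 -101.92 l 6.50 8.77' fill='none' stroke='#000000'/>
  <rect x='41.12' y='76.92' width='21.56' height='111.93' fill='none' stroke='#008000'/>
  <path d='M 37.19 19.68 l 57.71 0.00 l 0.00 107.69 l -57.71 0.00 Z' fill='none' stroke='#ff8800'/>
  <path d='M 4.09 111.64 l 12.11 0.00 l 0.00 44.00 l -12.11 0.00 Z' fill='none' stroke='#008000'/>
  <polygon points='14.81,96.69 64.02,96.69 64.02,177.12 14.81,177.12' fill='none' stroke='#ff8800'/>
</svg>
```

1 u = 1 mm; y_m = 260.09 − y.

[1] `<path>` open polyline, #000000→cut S781 F1001: (86.23,244.28) → (82.76,72.32) → (55.52,174.24) → (62.02,165.47)

[2] `<rect>` rectangle, #008000→engrave S356 F3782: (41.12,183.17) → (62.68,183.17) → (62.68,71.24) → (41.12,71.24) → (41.12,183.17) (closed)

[3] `<path>` rectangle, #ff8800→score S607 F1485: (37.19,240.41) → (94.90,240.41) → (94.90,132.72) → (37.19,132.72) → (37.19,240.41) (closed)

[4] `<path>` rectangle, #008000→engrave S356 F3782: (4.09,148.45) → (16.20,148.45) → (16.20,104.45) → (4.09,104.45) → (4.09,148.45) (closed)

[5] `<polygon>` rectangle, #ff8800→score S607 F1485: (14.81,163.40) → (64.02,163.40) → (64.02,82.97) → (14.81,82.97) → (14.81,163.40) (closed)

G21
G90
G0 X86.23 Y244.28
M3 S781
G1 X82.76 Y72.32 F1001
G1 X55.52 Y174.24
G1 X62.02 Y165.47
M5
G0 X41.12 Y183.17
M3 S356
G1 X62.68 Y183.17 F3782
G1 X62.68 Y71.24
G1 X41.12 Y71.24
G1 X41.12 Y183.17
M5
G0 X37.19 Y240.41
M3 S607
G1 X94.90 Y240.41 F1485
G1 X94.90 Y132.72
G1 X37.19 Y132.72
G1 X37.19 Y240.41
M5
G0 X4.09 Y148.45
M3 S356
G1 X16.20 Y148.45 F3782
G1 X16.20 Y104.45
G1 X4.09 Y104.45
G1 X4.09 Y148.45
M5
G0 X14.81 Y163.40
M3 S607
G1 X64.02 Y163.40 F1485
G1 X64.02 Y82.97
G1 X14.81 Y82.97
G1 X14.81 Y163.40
M5
G0 X0.00 Y0.00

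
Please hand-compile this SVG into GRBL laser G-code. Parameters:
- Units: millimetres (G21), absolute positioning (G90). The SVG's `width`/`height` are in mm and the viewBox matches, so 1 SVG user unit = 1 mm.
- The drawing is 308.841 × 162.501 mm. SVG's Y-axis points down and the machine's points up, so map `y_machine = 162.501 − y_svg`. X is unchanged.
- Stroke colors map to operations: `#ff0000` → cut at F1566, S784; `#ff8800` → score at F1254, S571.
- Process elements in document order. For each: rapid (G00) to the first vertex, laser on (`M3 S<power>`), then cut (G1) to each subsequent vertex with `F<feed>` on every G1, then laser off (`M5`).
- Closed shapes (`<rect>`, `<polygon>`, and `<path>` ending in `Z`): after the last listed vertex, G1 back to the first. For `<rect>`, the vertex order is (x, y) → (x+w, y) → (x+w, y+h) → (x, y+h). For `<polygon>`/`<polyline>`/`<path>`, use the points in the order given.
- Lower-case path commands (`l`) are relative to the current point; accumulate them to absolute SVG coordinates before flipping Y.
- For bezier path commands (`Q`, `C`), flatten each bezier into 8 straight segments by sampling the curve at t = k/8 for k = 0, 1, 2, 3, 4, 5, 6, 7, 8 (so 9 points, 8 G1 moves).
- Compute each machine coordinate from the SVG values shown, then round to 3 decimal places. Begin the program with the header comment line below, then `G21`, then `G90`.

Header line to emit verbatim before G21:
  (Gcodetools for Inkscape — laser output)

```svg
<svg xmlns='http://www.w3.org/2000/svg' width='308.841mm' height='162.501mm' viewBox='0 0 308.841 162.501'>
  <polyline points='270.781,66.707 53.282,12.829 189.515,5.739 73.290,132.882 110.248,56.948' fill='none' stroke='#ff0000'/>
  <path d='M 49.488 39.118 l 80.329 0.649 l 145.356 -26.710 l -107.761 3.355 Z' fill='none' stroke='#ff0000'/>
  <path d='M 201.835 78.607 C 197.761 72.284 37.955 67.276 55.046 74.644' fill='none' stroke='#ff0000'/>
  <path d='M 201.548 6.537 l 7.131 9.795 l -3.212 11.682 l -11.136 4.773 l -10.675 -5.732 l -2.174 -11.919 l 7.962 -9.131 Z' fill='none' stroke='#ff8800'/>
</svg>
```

(Gcodetools for Inkscape — laser output)
G21
G90
G00 X270.781 Y95.794
M3 S784
G1 X53.282 Y149.672 F1566
G1 X189.515 Y156.762 F1566
G1 X73.290 Y29.619 F1566
G1 X110.248 Y105.553 F1566
M5
G00 X49.488 Y123.383
M3 S784
G1 X129.817 Y122.734 F1566
G1 X275.173 Y149.444 F1566
G1 X167.412 Y146.089 F1566
G1 X49.488 Y123.383 F1566
M5
G00 X201.835 Y83.894
M3 S784
G1 X193.657 Y86.182 F1566
G1 X174.777 Y88.217 F1566
G1 X149.093 Y89.869 F1566
G1 X120.504 Y91.010 F1566
G1 X92.906 Y91.508 F1566
G1 X70.199 Y91.235 F1566
G1 X56.279 Y90.061 F1566
G1 X55.046 Y87.857 F1566
M5
G00 X201.548 Y155.964
M3 S571
G1 X208.679 Y146.169 F1254
G1 X205.467 Y134.487 F1254
G1 X194.331 Y129.714 F1254
G1 X183.656 Y135.446 F1254
G1 X181.482 Y147.365 F1254
G1 X189.444 Y156.496 F1254
G1 X201.548 Y155.964 F1254
M5

1 u = 1 mm; y_m = 162.501 − y.

[1] `<polyline>` open polyline, #ff0000→cut S784 F1566: (270.781,95.794) → (53.282,149.672) → (189.515,156.762) → (73.290,29.619) → (110.248,105.553)

[2] `<path>` closed polygon, #ff0000→cut S784 F1566: (49.488,123.383) → (129.817,122.734) → (275.173,149.444) → (167.412,146.089) → (49.488,123.383) (closed)

[3] `<path>` cubic bezier, #ff0000→cut S784 F1566: (201.835,83.894) → (193.657,86.182) → (174.777,88.217) → (149.093,89.869) → (120.504,91.010) → (92.906,91.508) → (70.199,91.235) → (56.279,90.061) → (55.046,87.857)

[4] `<path>` regular polygon, #ff8800→score S571 F1254: (201.548,155.964) → (208.679,146.169) → (205.467,134.487) → (194.331,129.714) → (183.656,135.446) → (181.482,147.365) → (189.444,156.496) → (201.548,155.964) (closed)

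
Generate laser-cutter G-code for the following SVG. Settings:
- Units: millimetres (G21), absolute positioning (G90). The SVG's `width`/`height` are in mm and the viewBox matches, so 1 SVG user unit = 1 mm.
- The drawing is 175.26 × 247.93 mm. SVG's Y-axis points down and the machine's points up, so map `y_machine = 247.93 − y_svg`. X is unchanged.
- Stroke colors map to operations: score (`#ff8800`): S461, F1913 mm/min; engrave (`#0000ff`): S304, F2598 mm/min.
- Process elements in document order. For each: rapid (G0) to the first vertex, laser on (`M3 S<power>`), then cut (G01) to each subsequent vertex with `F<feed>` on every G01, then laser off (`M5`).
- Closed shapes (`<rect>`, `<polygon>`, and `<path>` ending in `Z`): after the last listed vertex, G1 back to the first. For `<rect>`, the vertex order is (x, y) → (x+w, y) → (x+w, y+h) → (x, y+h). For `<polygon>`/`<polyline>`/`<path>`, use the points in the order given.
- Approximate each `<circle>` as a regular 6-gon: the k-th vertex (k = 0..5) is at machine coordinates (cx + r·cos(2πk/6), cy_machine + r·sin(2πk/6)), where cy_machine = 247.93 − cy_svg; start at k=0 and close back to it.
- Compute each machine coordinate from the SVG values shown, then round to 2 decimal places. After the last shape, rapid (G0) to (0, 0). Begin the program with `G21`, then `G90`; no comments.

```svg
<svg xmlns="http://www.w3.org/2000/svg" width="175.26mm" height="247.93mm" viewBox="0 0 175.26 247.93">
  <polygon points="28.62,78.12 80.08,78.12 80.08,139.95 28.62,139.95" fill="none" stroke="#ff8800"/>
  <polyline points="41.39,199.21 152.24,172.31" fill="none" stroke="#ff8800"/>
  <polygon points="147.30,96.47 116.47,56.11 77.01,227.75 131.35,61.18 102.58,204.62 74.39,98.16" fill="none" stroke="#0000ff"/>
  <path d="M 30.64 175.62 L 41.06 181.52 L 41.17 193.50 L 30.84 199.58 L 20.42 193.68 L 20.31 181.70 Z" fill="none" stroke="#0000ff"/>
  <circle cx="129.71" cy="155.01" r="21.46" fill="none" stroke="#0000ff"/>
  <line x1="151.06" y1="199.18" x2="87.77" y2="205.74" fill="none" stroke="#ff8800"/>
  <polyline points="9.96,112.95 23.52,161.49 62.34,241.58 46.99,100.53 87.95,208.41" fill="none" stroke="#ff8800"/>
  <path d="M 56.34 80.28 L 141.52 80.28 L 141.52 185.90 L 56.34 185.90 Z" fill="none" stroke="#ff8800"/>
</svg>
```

G21
G90
G0 X28.62 Y169.81
M3 S461
G01 X80.08 Y169.81 F1913
G01 X80.08 Y107.98 F1913
G01 X28.62 Y107.98 F1913
G01 X28.62 Y169.81 F1913
M5
G0 X41.39 Y48.72
M3 S461
G01 X152.24 Y75.62 F1913
M5
G0 X147.30 Y151.46
M3 S304
G01 X116.47 Y191.82 F2598
G01 X77.01 Y20.18 F2598
G01 X131.35 Y186.75 F2598
G01 X102.58 Y43.31 F2598
G01 X74.39 Y149.77 F2598
G01 X147.30 Y151.46 F2598
M5
G0 X30.64 Y72.31
M3 S304
G01 X41.06 Y66.41 F2598
G01 X41.17 Y54.43 F2598
G01 X30.84 Y48.35 F2598
G01 X20.42 Y54.25 F2598
G01 X20.31 Y66.23 F2598
G01 X30.64 Y72.31 F2598
M5
G0 X151.17 Y92.92
M3 S304
G01 X140.44 Y111.50 F2598
G01 X118.98 Y111.50 F2598
G01 X108.25 Y92.92 F2598
G01 X118.98 Y74.34 F2598
G01 X140.44 Y74.34 F2598
G01 X151.17 Y92.92 F2598
M5
G0 X151.06 Y48.75
M3 S461
G01 X87.77 Y42.19 F1913
M5
G0 X9.96 Y134.98
M3 S461
G01 X23.52 Y86.44 F1913
G01 X62.34 Y6.35 F1913
G01 X46.99 Y147.40 F1913
G01 X87.95 Y39.52 F1913
M5
G0 X56.34 Y167.65
M3 S461
G01 X141.52 Y167.65 F1913
G01 X141.52 Y62.03 F1913
G01 X56.34 Y62.03 F1913
G01 X56.34 Y167.65 F1913
M5
G0 X0.00 Y0.00

1 u = 1 mm; y_m = 247.93 − y.

[1] `<polygon>` rectangle, #ff8800→score S461 F1913: (28.62,169.81) → (80.08,169.81) → (80.08,107.98) → (28.62,107.98) → (28.62,169.81) (closed)

[2] `<polyline>` line segment, #ff8800→score S461 F1913: (41.39,48.72) → (152.24,75.62)

[3] `<polygon>` closed polygon, #0000ff→engrave S304 F2598: (147.30,151.46) → (116.47,191.82) → (77.01,20.18) → (131.35,186.75) → (102.58,43.31) → (74.39,149.77) → (147.30,151.46) (closed)

[4] `<path>` regular polygon, #0000ff→engrave S304 F2598: (30.64,72.31) → (41.06,66.41) → (41.17,54.43) → (30.84,48.35) → (20.42,54.25) → (20.31,66.23) → (30.64,72.31) (closed)

[5] `<circle>` circle, #0000ff→engrave S304 F2598: (151.17,92.92) → (140.44,111.50) → (118.98,111.50) → (108.25,92.92) → (118.98,74.34) → (140.44,74.34) → (151.17,92.92) (closed)

[6] `<line>` line segment, #ff8800→score S461 F1913: (151.06,48.75) → (87.77,42.19)

[7] `<polyline>` open polyline, #ff8800→score S461 F1913: (9.96,134.98) → (23.52,86.44) → (62.34,6.35) → (46.99,147.40) → (87.95,39.52)

[8] `<path>` rectangle, #ff8800→score S461 F1913: (56.34,167.65) → (141.52,167.65) → (141.52,62.03) → (56.34,62.03) → (56.34,167.65) (closed)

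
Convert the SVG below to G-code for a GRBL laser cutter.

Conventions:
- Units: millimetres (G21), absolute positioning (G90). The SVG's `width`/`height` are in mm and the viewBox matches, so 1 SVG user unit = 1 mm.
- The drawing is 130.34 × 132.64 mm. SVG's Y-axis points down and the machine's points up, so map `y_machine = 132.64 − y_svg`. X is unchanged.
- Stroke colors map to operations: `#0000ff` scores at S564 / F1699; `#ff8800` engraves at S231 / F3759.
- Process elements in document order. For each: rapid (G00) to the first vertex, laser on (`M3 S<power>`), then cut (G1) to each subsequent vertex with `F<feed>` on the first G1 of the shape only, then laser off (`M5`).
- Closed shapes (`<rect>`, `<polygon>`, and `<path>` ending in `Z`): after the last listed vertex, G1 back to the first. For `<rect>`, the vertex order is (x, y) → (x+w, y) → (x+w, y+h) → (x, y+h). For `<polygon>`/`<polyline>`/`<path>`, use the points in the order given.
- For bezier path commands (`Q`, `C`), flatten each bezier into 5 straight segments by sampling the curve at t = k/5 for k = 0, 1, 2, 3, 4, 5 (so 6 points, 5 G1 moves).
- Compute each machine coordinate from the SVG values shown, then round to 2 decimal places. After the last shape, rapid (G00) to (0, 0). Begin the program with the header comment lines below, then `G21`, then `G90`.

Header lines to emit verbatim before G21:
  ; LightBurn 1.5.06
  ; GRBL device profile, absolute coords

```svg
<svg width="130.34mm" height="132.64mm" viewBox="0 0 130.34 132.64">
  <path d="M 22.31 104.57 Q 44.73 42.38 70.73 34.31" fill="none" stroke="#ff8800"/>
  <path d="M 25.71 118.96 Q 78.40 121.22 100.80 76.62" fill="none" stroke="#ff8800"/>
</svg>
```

viewBox `0 0 130.34 132.64` with mm width/height → 1 unit = 1 mm. Flip: y_m = 132.64 − y_svg.

**Shape 1** — `<path>` quadratic bezier, stroke `#ff8800` → engrave (S231, F3759). Control points (SVG): P0=(22.31,104.57), P1=(44.73,42.38), P2=(70.73,34.31); sampled at t=k/5. Machine vertices: (22.31,28.07) → (31.42,50.78) → (40.82,69.16) → (50.50,83.21) → (60.47,92.94) → (70.73,98.33). Open path.

**Shape 2** — `<path>` quadratic bezier, stroke `#ff8800` → engrave (S231, F3759). Control points (SVG): P0=(25.71,118.96), P1=(78.40,121.22), P2=(100.80,76.62); sampled at t=k/5. Machine vertices: (25.71,13.68) → (45.57,14.65) → (63.02,19.37) → (78.03,27.84) → (90.63,40.05) → (100.80,56.02). Open path.

; LightBurn 1.5.06
; GRBL device profile, absolute coords
G21
G90
G00 X22.31 Y28.07
M3 S231
G1 X31.42 Y50.78 F3759
G1 X40.82 Y69.16
G1 X50.50 Y83.21
G1 X60.47 Y92.94
G1 X70.73 Y98.33
M5
G00 X25.71 Y13.68
M3 S231
G1 X45.57 Y14.65 F3759
G1 X63.02 Y19.37
G1 X78.03 Y27.84
G1 X90.63 Y40.05
G1 X100.80 Y56.02
M5
G00 X0.00 Y0.00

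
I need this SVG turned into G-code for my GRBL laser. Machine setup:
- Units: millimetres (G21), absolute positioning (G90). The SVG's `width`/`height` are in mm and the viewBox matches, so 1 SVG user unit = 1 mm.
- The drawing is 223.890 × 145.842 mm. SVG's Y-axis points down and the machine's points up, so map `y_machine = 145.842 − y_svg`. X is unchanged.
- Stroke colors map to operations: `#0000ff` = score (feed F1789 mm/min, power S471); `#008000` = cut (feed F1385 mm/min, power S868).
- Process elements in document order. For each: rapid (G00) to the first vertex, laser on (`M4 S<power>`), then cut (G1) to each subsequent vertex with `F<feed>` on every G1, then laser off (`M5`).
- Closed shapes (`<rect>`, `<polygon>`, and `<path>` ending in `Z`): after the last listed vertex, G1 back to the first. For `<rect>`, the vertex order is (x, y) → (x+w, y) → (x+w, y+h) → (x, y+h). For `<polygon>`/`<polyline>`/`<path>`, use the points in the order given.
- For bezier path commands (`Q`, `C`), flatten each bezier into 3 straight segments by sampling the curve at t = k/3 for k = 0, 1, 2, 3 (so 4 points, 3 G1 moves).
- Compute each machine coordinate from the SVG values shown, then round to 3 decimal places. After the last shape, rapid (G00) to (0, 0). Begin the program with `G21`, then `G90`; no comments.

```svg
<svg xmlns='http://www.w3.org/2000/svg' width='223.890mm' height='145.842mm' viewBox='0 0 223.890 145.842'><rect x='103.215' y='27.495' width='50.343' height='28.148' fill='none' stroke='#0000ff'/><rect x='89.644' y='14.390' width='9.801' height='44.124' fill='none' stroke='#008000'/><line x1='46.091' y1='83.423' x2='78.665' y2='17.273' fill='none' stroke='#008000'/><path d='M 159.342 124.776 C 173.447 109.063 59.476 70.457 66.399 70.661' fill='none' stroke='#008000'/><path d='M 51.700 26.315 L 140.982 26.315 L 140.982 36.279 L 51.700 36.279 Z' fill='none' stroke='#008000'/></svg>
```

Since the viewBox matches the mm dimensions, user units are millimetres directly. The only transform is the Y-flip y_m = 145.842 − y_svg.

Shape 1 is a rectangle drawn with `<rect>`. Its stroke #0000ff means score at S471, F1789. After flipping Y the toolpath is (103.215,118.347) → (153.558,118.347) → (153.558,90.199) → (103.215,90.199) → (103.215,118.347), returning to the start.

Shape 2 is a rectangle drawn with `<rect>`. Its stroke #008000 means cut at S868, F1385. After flipping Y the toolpath is (89.644,131.452) → (99.445,131.452) → (99.445,87.328) → (89.644,87.328) → (89.644,131.452), returning to the start.

Shape 3 is a line segment drawn with `<line>`. Its stroke #008000 means cut at S868, F1385. After flipping Y the toolpath is (46.091,62.419) → (78.665,128.569).

Shape 4 is a cubic bezier drawn with `<path>`. Its stroke #008000 means cut at S868, F1385. After flipping Y the toolpath is (159.342,21.066) → (139.976,42.125) → (90.553,64.734) → (66.399,75.181).

Shape 5 is a rectangle drawn with `<path>`. Its stroke #008000 means cut at S868, F1385. After flipping Y the toolpath is (51.700,119.527) → (140.982,119.527) → (140.982,109.563) → (51.700,109.563) → (51.700,119.527), returning to the start.

G21
G90
G00 X103.215 Y118.347
M4 S471
G1 X153.558 Y118.347 F1789
G1 X153.558 Y90.199 F1789
G1 X103.215 Y90.199 F1789
G1 X103.215 Y118.347 F1789
M5
G00 X89.644 Y131.452
M4 S868
G1 X99.445 Y131.452 F1385
G1 X99.445 Y87.328 F1385
G1 X89.644 Y87.328 F1385
G1 X89.644 Y131.452 F1385
M5
G00 X46.091 Y62.419
M4 S868
G1 X78.665 Y128.569 F1385
M5
G00 X159.342 Y21.066
M4 S868
G1 X139.976 Y42.125 F1385
G1 X90.553 Y64.734 F1385
G1 X66.399 Y75.181 F1385
M5
G00 X51.700 Y119.527
M4 S868
G1 X140.982 Y119.527 F1385
G1 X140.982 Y109.563 F1385
G1 X51.700 Y109.563 F1385
G1 X51.700 Y119.527 F1385
M5
G00 X0.000 Y0.000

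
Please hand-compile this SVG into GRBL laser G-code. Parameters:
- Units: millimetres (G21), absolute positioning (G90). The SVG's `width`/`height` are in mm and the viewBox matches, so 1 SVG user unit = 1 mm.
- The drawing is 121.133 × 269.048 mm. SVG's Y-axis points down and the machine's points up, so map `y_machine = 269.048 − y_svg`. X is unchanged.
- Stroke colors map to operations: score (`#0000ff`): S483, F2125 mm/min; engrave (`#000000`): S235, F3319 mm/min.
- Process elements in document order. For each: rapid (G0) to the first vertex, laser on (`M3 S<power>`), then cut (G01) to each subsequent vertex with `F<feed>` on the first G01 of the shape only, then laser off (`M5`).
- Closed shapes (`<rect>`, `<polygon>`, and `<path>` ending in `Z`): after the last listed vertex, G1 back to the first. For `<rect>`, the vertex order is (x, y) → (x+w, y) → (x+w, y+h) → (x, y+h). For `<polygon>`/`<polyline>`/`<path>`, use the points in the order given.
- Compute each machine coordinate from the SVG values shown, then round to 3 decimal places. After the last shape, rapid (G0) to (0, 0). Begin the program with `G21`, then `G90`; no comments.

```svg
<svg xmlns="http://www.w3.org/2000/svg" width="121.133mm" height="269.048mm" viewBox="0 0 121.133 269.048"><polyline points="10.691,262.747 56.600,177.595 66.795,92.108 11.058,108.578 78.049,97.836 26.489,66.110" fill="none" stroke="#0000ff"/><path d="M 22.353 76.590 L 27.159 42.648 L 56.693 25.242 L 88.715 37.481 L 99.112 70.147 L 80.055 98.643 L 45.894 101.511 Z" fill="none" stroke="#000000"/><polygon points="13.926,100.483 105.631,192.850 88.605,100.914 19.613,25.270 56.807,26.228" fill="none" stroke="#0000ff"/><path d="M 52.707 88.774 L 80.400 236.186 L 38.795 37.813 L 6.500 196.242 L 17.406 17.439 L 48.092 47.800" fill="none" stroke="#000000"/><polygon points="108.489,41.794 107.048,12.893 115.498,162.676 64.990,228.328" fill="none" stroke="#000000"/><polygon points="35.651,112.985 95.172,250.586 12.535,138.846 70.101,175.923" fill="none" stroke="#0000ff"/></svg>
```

1 u = 1 mm; y_m = 269.048 − y.

[1] `<polyline>` open polyline, #0000ff→score S483 F2125: (10.691,6.301) → (56.600,91.453) → (66.795,176.940) → (11.058,160.470) → (78.049,171.212) → (26.489,202.938)

[2] `<path>` regular polygon, #000000→engrave S235 F3319: (22.353,192.458) → (27.159,226.400) → (56.693,243.806) → (88.715,231.567) → (99.112,198.901) → (80.055,170.405) → (45.894,167.537) → (22.353,192.458) (closed)

[3] `<polygon>` closed polygon, #0000ff→score S483 F2125: (13.926,168.565) → (105.631,76.198) → (88.605,168.134) → (19.613,243.778) → (56.807,242.820) → (13.926,168.565) (closed)

[4] `<path>` open polyline, #000000→engrave S235 F3319: (52.707,180.274) → (80.400,32.862) → (38.795,231.235) → (6.500,72.806) → (17.406,251.609) → (48.092,221.248)

[5] `<polygon>` closed polygon, #000000→engrave S235 F3319: (108.489,227.254) → (107.048,256.155) → (115.498,106.372) → (64.990,40.720) → (108.489,227.254) (closed)

[6] `<polygon>` closed polygon, #0000ff→score S483 F2125: (35.651,156.063) → (95.172,18.462) → (12.535,130.202) → (70.101,93.125) → (35.651,156.063) (closed)

G21
G90
G0 X10.691 Y6.301
M3 S483
G01 X56.600 Y91.453 F2125
G01 X66.795 Y176.940
G01 X11.058 Y160.470
G01 X78.049 Y171.212
G01 X26.489 Y202.938
M5
G0 X22.353 Y192.458
M3 S235
G01 X27.159 Y226.400 F3319
G01 X56.693 Y243.806
G01 X88.715 Y231.567
G01 X99.112 Y198.901
G01 X80.055 Y170.405
G01 X45.894 Y167.537
G01 X22.353 Y192.458
M5
G0 X13.926 Y168.565
M3 S483
G01 X105.631 Y76.198 F2125
G01 X88.605 Y168.134
G01 X19.613 Y243.778
G01 X56.807 Y242.820
G01 X13.926 Y168.565
M5
G0 X52.707 Y180.274
M3 S235
G01 X80.400 Y32.862 F3319
G01 X38.795 Y231.235
G01 X6.500 Y72.806
G01 X17.406 Y251.609
G01 X48.092 Y221.248
M5
G0 X108.489 Y227.254
M3 S235
G01 X107.048 Y256.155 F3319
G01 X115.498 Y106.372
G01 X64.990 Y40.720
G01 X108.489 Y227.254
M5
G0 X35.651 Y156.063
M3 S483
G01 X95.172 Y18.462 F2125
G01 X12.535 Y130.202
G01 X70.101 Y93.125
G01 X35.651 Y156.063
M5
G0 X0.000 Y0.000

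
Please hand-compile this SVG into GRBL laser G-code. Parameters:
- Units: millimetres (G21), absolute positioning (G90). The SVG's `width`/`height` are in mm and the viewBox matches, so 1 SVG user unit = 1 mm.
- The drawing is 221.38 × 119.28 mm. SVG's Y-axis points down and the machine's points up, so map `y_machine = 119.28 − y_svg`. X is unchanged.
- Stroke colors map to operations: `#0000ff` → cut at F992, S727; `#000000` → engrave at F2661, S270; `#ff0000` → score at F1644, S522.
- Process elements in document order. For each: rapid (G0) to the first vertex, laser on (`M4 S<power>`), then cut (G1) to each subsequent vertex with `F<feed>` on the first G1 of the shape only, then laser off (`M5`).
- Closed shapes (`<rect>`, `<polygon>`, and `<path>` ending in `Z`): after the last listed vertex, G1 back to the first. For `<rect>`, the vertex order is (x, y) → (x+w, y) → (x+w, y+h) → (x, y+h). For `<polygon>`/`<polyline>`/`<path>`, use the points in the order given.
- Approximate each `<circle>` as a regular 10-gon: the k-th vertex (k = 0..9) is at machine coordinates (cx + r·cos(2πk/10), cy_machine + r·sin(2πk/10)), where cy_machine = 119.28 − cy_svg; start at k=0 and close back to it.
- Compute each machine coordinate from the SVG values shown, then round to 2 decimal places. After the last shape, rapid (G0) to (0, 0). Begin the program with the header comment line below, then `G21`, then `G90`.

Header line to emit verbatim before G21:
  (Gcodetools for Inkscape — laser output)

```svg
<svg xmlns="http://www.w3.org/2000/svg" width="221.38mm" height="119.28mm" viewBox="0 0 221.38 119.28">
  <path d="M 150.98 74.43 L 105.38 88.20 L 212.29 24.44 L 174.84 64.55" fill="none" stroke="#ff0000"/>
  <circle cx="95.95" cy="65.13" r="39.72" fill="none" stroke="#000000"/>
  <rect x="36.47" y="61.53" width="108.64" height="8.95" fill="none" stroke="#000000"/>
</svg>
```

(Gcodetools for Inkscape — laser output)
G21
G90
G0 X150.98 Y44.85
M4 S522
G1 X105.38 Y31.08 F1644
G1 X212.29 Y94.84
G1 X174.84 Y54.73
M5
G0 X135.67 Y54.15
M4 S270
G1 X128.08 Y77.50 F2661
G1 X108.22 Y91.93
G1 X83.68 Y91.93
G1 X63.82 Y77.50
G1 X56.23 Y54.15
G1 X63.82 Y30.80
G1 X83.68 Y16.37
G1 X108.22 Y16.37
G1 X128.08 Y30.80
G1 X135.67 Y54.15
M5
G0 X36.47 Y57.75
M4 S270
G1 X145.11 Y57.75 F2661
G1 X145.11 Y48.80
G1 X36.47 Y48.80
G1 X36.47 Y57.75
M5
G0 X0.00 Y0.00

1 u = 1 mm; y_m = 119.28 − y.

[1] `<path>` open polyline, #ff0000→score S522 F1644: (150.98,44.85) → (105.38,31.08) → (212.29,94.84) → (174.84,54.73)

[2] `<circle>` circle, #000000→engrave S270 F2661: (135.67,54.15) → (128.08,77.50) → (108.22,91.93) → (83.68,91.93) → (63.82,77.50) → (56.23,54.15) → (63.82,30.80) → (83.68,16.37) → (108.22,16.37) → (128.08,30.80) → (135.67,54.15) (closed)

[3] `<rect>` rectangle, #000000→engrave S270 F2661: (36.47,57.75) → (145.11,57.75) → (145.11,48.80) → (36.47,48.80) → (36.47,57.75) (closed)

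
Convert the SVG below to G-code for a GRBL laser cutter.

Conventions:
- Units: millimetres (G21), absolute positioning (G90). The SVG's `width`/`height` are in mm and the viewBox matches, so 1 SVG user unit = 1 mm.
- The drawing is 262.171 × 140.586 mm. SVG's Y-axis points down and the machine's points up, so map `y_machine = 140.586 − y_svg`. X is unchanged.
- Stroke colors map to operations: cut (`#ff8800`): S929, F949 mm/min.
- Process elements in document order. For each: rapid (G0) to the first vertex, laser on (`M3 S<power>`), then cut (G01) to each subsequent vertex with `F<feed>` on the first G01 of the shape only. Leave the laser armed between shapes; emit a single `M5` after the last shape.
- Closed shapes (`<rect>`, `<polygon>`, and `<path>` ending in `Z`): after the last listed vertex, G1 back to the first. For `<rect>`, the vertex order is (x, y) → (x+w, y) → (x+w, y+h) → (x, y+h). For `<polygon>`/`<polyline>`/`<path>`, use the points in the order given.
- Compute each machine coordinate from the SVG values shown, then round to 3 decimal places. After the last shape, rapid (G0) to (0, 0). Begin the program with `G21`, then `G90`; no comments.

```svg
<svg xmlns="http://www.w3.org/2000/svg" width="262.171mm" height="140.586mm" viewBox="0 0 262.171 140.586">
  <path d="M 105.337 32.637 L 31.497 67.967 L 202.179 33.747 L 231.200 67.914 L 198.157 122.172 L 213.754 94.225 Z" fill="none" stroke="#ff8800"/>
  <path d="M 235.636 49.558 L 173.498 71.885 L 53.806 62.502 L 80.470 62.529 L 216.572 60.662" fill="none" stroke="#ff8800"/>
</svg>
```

viewBox `0 0 262.171 140.586` with mm width/height → 1 unit = 1 mm. Flip: y_m = 140.586 − y_svg.

**Shape 1** — `<path>` closed polygon, stroke `#ff8800` → cut (S929, F949). Machine vertices: (105.337,107.949) → (31.497,72.619) → (202.179,106.839) → (231.200,72.672) → (198.157,18.414) → (213.754,46.361) → (105.337,107.949). Closed: final G1 returns to the first vertex.

**Shape 2** — `<path>` open polyline, stroke `#ff8800` → cut (S929, F949). Machine vertices: (235.636,91.028) → (173.498,68.701) → (53.806,78.084) → (80.470,78.057) → (216.572,79.924). Open path.

G21
G90
G0 X105.337 Y107.949
M3 S929
G01 X31.497 Y72.619 F949
G01 X202.179 Y106.839
G01 X231.200 Y72.672
G01 X198.157 Y18.414
G01 X213.754 Y46.361
G01 X105.337 Y107.949
G0 X235.636 Y91.028
M3 S929
G01 X173.498 Y68.701 F949
G01 X53.806 Y78.084
G01 X80.470 Y78.057
G01 X216.572 Y79.924
M5
G0 X0.000 Y0.000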